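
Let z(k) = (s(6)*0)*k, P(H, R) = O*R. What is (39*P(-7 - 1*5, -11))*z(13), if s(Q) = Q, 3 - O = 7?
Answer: 0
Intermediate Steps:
O = -4 (O = 3 - 1*7 = 3 - 7 = -4)
P(H, R) = -4*R
z(k) = 0 (z(k) = (6*0)*k = 0*k = 0)
(39*P(-7 - 1*5, -11))*z(13) = (39*(-4*(-11)))*0 = (39*44)*0 = 1716*0 = 0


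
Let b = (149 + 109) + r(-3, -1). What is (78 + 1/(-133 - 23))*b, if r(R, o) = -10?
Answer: 754354/39 ≈ 19342.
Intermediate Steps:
b = 248 (b = (149 + 109) - 10 = 258 - 10 = 248)
(78 + 1/(-133 - 23))*b = (78 + 1/(-133 - 23))*248 = (78 + 1/(-156))*248 = (78 - 1/156)*248 = (12167/156)*248 = 754354/39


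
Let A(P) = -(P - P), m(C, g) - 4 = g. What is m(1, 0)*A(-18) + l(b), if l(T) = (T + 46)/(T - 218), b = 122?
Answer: -7/4 ≈ -1.7500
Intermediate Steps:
m(C, g) = 4 + g
A(P) = 0 (A(P) = -1*0 = 0)
l(T) = (46 + T)/(-218 + T)
m(1, 0)*A(-18) + l(b) = (4 + 0)*0 + (46 + 122)/(-218 + 122) = 4*0 + 168/(-96) = 0 - 1/96*168 = 0 - 7/4 = -7/4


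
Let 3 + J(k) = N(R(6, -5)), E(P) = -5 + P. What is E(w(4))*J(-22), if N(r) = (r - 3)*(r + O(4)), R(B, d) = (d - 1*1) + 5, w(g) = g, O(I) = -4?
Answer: -17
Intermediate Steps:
R(B, d) = 4 + d (R(B, d) = (d - 1) + 5 = (-1 + d) + 5 = 4 + d)
N(r) = (-4 + r)*(-3 + r) (N(r) = (r - 3)*(r - 4) = (-3 + r)*(-4 + r) = (-4 + r)*(-3 + r))
J(k) = 17 (J(k) = -3 + (12 + (4 - 5)² - 7*(4 - 5)) = -3 + (12 + (-1)² - 7*(-1)) = -3 + (12 + 1 + 7) = -3 + 20 = 17)
E(w(4))*J(-22) = (-5 + 4)*17 = -1*17 = -17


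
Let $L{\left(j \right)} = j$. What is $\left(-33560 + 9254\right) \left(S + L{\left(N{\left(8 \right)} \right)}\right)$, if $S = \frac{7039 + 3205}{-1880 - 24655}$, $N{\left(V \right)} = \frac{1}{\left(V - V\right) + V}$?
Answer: $\frac{224494267}{35380} \approx 6345.2$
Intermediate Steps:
$N{\left(V \right)} = \frac{1}{V}$ ($N{\left(V \right)} = \frac{1}{0 + V} = \frac{1}{V}$)
$S = - \frac{10244}{26535}$ ($S = \frac{10244}{-26535} = 10244 \left(- \frac{1}{26535}\right) = - \frac{10244}{26535} \approx -0.38606$)
$\left(-33560 + 9254\right) \left(S + L{\left(N{\left(8 \right)} \right)}\right) = \left(-33560 + 9254\right) \left(- \frac{10244}{26535} + \frac{1}{8}\right) = - 24306 \left(- \frac{10244}{26535} + \frac{1}{8}\right) = \left(-24306\right) \left(- \frac{55417}{212280}\right) = \frac{224494267}{35380}$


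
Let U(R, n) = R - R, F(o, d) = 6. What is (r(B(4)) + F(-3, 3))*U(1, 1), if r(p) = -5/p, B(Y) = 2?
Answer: 0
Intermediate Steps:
U(R, n) = 0
(r(B(4)) + F(-3, 3))*U(1, 1) = (-5/2 + 6)*0 = (7/2)*0 = 0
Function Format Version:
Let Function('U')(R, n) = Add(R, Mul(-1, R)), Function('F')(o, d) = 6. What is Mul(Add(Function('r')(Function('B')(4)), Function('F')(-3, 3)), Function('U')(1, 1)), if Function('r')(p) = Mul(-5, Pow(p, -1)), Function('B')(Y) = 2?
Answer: 0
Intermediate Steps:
Function('U')(R, n) = 0
Mul(Add(Function('r')(Function('B')(4)), Function('F')(-3, 3)), Function('U')(1, 1)) = Mul(Add(Mul(-5, Pow(2, -1)), 6), 0) = Mul(Add(Mul(-5, Rational(1, 2)), 6), 0) = Mul(Add(Rational(-5, 2), 6), 0) = Mul(Rational(7, 2), 0) = 0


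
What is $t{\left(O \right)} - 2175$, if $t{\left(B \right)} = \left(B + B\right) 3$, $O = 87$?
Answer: $-1653$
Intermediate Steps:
$t{\left(B \right)} = 6 B$ ($t{\left(B \right)} = 2 B 3 = 6 B$)
$t{\left(O \right)} - 2175 = 6 \cdot 87 - 2175 = 522 - 2175 = -1653$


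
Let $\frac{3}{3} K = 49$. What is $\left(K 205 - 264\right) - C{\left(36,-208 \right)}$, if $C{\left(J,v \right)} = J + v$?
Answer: $9953$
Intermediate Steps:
$K = 49$
$\left(K 205 - 264\right) - C{\left(36,-208 \right)} = \left(49 \cdot 205 - 264\right) - \left(36 - 208\right) = \left(10045 - 264\right) - -172 = 9781 + 172 = 9953$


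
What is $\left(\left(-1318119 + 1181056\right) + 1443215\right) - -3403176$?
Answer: $4709328$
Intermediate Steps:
$\left(\left(-1318119 + 1181056\right) + 1443215\right) - -3403176 = \left(-137063 + 1443215\right) + 3403176 = 1306152 + 3403176 = 4709328$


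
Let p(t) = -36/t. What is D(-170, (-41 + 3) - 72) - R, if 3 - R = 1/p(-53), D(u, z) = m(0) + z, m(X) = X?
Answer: -4015/36 ≈ -111.53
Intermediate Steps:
D(u, z) = z (D(u, z) = 0 + z = z)
R = 55/36 (R = 3 - 1/((-36/(-53))) = 3 - 1/((-36*(-1/53))) = 3 - 1/36/53 = 3 - 1*53/36 = 3 - 53/36 = 55/36 ≈ 1.5278)
D(-170, (-41 + 3) - 72) - R = ((-41 + 3) - 72) - 1*55/36 = (-38 - 72) - 55/36 = -110 - 55/36 = -4015/36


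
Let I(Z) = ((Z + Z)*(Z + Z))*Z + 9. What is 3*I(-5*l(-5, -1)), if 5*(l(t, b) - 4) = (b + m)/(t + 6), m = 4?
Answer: -145977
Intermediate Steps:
l(t, b) = 4 + (4 + b)/(5*(6 + t)) (l(t, b) = 4 + ((b + 4)/(t + 6))/5 = 4 + ((4 + b)/(6 + t))/5 = 4 + (4 + b)/(5*(6 + t)))
I(Z) = 9 + 4*Z**3 (I(Z) = ((2*Z)*(2*Z))*Z + 9 = (4*Z**2)*Z + 9 = 4*Z**3 + 9 = 9 + 4*Z**3)
3*I(-5*l(-5, -1)) = 3*(9 + 4*(-(124 - 1 + 20*(-5))/(6 - 5))**3) = 3*(9 + 4*(-(124 - 1 - 100)/1)**3) = 3*(9 + 4*(-23)**3) = 3*(9 + 4*(-12167)) = 3*(9 - 48668) = 3*(-48659) = -145977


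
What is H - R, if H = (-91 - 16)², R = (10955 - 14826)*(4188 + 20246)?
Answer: 94595463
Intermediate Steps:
R = -94584014 (R = -3871*24434 = -94584014)
H = 11449 (H = (-107)² = 11449)
H - R = 11449 - 1*(-94584014) = 11449 + 94584014 = 94595463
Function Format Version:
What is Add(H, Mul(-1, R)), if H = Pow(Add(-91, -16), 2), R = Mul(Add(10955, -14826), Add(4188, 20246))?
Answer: 94595463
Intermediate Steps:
R = -94584014 (R = Mul(-3871, 24434) = -94584014)
H = 11449 (H = Pow(-107, 2) = 11449)
Add(H, Mul(-1, R)) = Add(11449, Mul(-1, -94584014)) = Add(11449, 94584014) = 94595463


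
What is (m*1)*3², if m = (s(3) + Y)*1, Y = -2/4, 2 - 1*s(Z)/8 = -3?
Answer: 711/2 ≈ 355.50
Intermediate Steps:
s(Z) = 40 (s(Z) = 16 - 8*(-3) = 16 + 24 = 40)
Y = -½ (Y = -2*¼ = -½ ≈ -0.50000)
m = 79/2 (m = (40 - ½)*1 = (79/2)*1 = 79/2 ≈ 39.500)
(m*1)*3² = ((79/2)*1)*3² = (79/2)*9 = 711/2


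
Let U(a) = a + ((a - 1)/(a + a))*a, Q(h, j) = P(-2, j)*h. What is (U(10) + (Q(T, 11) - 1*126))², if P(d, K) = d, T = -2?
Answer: 46225/4 ≈ 11556.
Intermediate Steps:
Q(h, j) = -2*h
U(a) = -½ + 3*a/2 (U(a) = a + ((-1 + a)/((2*a)))*a = a + ((-1 + a)*(1/(2*a)))*a = a + ((-1 + a)/(2*a))*a = a + (-½ + a/2) = -½ + 3*a/2)
(U(10) + (Q(T, 11) - 1*126))² = ((-½ + (3/2)*10) + (-2*(-2) - 1*126))² = ((-½ + 15) + (4 - 126))² = (29/2 - 122)² = (-215/2)² = 46225/4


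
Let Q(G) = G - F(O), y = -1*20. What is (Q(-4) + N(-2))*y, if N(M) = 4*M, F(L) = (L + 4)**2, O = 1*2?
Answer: 960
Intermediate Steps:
O = 2
F(L) = (4 + L)**2
y = -20
Q(G) = -36 + G (Q(G) = G - (4 + 2)**2 = G - 1*6**2 = G - 1*36 = G - 36 = -36 + G)
(Q(-4) + N(-2))*y = ((-36 - 4) + 4*(-2))*(-20) = (-40 - 8)*(-20) = -48*(-20) = 960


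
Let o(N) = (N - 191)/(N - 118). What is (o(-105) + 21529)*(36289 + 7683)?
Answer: 211121136636/223 ≈ 9.4673e+8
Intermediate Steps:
o(N) = (-191 + N)/(-118 + N)
(o(-105) + 21529)*(36289 + 7683) = ((-191 - 105)/(-118 - 105) + 21529)*(36289 + 7683) = (-296/(-223) + 21529)*43972 = (-1/223*(-296) + 21529)*43972 = (296/223 + 21529)*43972 = (4801263/223)*43972 = 211121136636/223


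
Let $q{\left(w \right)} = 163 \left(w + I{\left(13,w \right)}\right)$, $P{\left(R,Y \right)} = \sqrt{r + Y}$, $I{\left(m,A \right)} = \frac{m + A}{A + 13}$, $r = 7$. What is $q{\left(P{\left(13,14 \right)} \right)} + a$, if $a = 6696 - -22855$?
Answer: $29714 + 163 \sqrt{21} \approx 30461.0$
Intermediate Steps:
$I{\left(m,A \right)} = \frac{A + m}{13 + A}$
$P{\left(R,Y \right)} = \sqrt{7 + Y}$
$a = 29551$ ($a = 6696 + 22855 = 29551$)
$q{\left(w \right)} = 163 + 163 w$ ($q{\left(w \right)} = 163 \left(w + \frac{w + 13}{13 + w}\right) = 163 \left(w + \frac{13 + w}{13 + w}\right) = 163 \left(w + 1\right) = 163 \left(1 + w\right) = 163 + 163 w$)
$q{\left(P{\left(13,14 \right)} \right)} + a = \left(163 + 163 \sqrt{7 + 14}\right) + 29551 = \left(163 + 163 \sqrt{21}\right) + 29551 = 29714 + 163 \sqrt{21}$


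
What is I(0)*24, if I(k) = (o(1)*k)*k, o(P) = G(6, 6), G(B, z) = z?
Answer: 0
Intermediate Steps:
o(P) = 6
I(k) = 6*k² (I(k) = (6*k)*k = 6*k²)
I(0)*24 = (6*0²)*24 = (6*0)*24 = 0*24 = 0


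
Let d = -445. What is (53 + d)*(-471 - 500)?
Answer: 380632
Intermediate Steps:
(53 + d)*(-471 - 500) = (53 - 445)*(-471 - 500) = -392*(-971) = 380632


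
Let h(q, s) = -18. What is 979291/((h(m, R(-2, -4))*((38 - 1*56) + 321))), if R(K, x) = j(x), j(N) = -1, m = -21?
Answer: -979291/5454 ≈ -179.55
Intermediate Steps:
R(K, x) = -1
979291/((h(m, R(-2, -4))*((38 - 1*56) + 321))) = 979291/((-18*((38 - 1*56) + 321))) = 979291/((-18*((38 - 56) + 321))) = 979291/((-18*(-18 + 321))) = 979291/((-18*303)) = 979291/(-5454) = 979291*(-1/5454) = -979291/5454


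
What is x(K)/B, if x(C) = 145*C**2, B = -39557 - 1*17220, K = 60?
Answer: -522000/56777 ≈ -9.1939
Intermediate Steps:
B = -56777 (B = -39557 - 17220 = -56777)
x(K)/B = (145*60**2)/(-56777) = (145*3600)*(-1/56777) = 522000*(-1/56777) = -522000/56777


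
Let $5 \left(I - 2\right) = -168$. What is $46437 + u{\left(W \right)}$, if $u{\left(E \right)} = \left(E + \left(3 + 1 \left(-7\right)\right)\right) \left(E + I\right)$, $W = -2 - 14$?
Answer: $47389$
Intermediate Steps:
$I = - \frac{158}{5}$ ($I = 2 + \frac{1}{5} \left(-168\right) = 2 - \frac{168}{5} = - \frac{158}{5} \approx -31.6$)
$W = -16$ ($W = -2 - 14 = -16$)
$u{\left(E \right)} = \left(-4 + E\right) \left(- \frac{158}{5} + E\right)$ ($u{\left(E \right)} = \left(E + \left(3 + 1 \left(-7\right)\right)\right) \left(E - \frac{158}{5}\right) = \left(E + \left(3 - 7\right)\right) \left(- \frac{158}{5} + E\right) = \left(E - 4\right) \left(- \frac{158}{5} + E\right) = \left(-4 + E\right) \left(- \frac{158}{5} + E\right)$)
$46437 + u{\left(W \right)} = 46437 + \left(\frac{632}{5} + \left(-16\right)^{2} - - \frac{2848}{5}\right) = 46437 + \left(\frac{632}{5} + 256 + \frac{2848}{5}\right) = 46437 + 952 = 47389$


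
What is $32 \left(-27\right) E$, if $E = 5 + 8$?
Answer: $-11232$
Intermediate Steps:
$E = 13$
$32 \left(-27\right) E = 32 \left(-27\right) 13 = \left(-864\right) 13 = -11232$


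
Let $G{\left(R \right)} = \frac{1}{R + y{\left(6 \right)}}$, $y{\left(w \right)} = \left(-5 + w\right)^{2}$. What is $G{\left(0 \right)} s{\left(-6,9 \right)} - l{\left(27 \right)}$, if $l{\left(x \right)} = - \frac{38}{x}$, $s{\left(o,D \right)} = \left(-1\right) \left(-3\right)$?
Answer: $\frac{119}{27} \approx 4.4074$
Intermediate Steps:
$s{\left(o,D \right)} = 3$
$G{\left(R \right)} = \frac{1}{1 + R}$ ($G{\left(R \right)} = \frac{1}{R + \left(-5 + 6\right)^{2}} = \frac{1}{R + 1^{2}} = \frac{1}{R + 1} = \frac{1}{1 + R}$)
$G{\left(0 \right)} s{\left(-6,9 \right)} - l{\left(27 \right)} = \frac{1}{1 + 0} \cdot 3 - - \frac{38}{27} = 1^{-1} \cdot 3 - \left(-38\right) \frac{1}{27} = 1 \cdot 3 - - \frac{38}{27} = 3 + \frac{38}{27} = \frac{119}{27}$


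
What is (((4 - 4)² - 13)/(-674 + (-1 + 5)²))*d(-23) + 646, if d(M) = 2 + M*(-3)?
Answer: 425991/658 ≈ 647.40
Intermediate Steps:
d(M) = 2 - 3*M
(((4 - 4)² - 13)/(-674 + (-1 + 5)²))*d(-23) + 646 = (((4 - 4)² - 13)/(-674 + (-1 + 5)²))*(2 - 3*(-23)) + 646 = ((0² - 13)/(-674 + 4²))*(2 + 69) + 646 = ((0 - 13)/(-674 + 16))*71 + 646 = -13/(-658)*71 + 646 = -13*(-1/658)*71 + 646 = (13/658)*71 + 646 = 923/658 + 646 = 425991/658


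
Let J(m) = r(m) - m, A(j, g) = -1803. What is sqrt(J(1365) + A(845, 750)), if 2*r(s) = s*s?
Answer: 3*sqrt(412642)/2 ≈ 963.56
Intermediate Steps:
r(s) = s**2/2 (r(s) = (s*s)/2 = s**2/2)
J(m) = m**2/2 - m
sqrt(J(1365) + A(845, 750)) = sqrt((1/2)*1365*(-2 + 1365) - 1803) = sqrt((1/2)*1365*1363 - 1803) = sqrt(1860495/2 - 1803) = sqrt(1856889/2) = 3*sqrt(412642)/2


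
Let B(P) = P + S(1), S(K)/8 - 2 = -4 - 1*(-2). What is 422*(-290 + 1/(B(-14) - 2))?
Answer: -979251/8 ≈ -1.2241e+5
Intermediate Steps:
S(K) = 0 (S(K) = 16 + 8*(-4 - 1*(-2)) = 16 + 8*(-4 + 2) = 16 + 8*(-2) = 16 - 16 = 0)
B(P) = P (B(P) = P + 0 = P)
422*(-290 + 1/(B(-14) - 2)) = 422*(-290 + 1/(-14 - 2)) = 422*(-290 + 1/(-16)) = 422*(-290 - 1/16) = 422*(-4641/16) = -979251/8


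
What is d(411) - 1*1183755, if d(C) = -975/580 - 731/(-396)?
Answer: -6797120263/5742 ≈ -1.1838e+6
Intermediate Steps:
d(C) = 947/5742 (d(C) = -975*1/580 - 731*(-1/396) = -195/116 + 731/396 = 947/5742)
d(411) - 1*1183755 = 947/5742 - 1*1183755 = 947/5742 - 1183755 = -6797120263/5742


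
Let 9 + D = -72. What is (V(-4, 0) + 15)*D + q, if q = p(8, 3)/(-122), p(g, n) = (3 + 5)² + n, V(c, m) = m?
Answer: -148297/122 ≈ -1215.5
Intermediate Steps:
p(g, n) = 64 + n (p(g, n) = 8² + n = 64 + n)
D = -81 (D = -9 - 72 = -81)
q = -67/122 (q = (64 + 3)/(-122) = 67*(-1/122) = -67/122 ≈ -0.54918)
(V(-4, 0) + 15)*D + q = (0 + 15)*(-81) - 67/122 = 15*(-81) - 67/122 = -1215 - 67/122 = -148297/122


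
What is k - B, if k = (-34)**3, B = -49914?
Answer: 10610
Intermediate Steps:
k = -39304
k - B = -39304 - 1*(-49914) = -39304 + 49914 = 10610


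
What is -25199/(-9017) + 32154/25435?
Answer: 930869183/229347395 ≈ 4.0588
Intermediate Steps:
-25199/(-9017) + 32154/25435 = -25199*(-1/9017) + 32154*(1/25435) = 25199/9017 + 32154/25435 = 930869183/229347395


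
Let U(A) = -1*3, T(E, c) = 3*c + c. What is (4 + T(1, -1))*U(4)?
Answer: 0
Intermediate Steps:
T(E, c) = 4*c
U(A) = -3
(4 + T(1, -1))*U(4) = (4 + 4*(-1))*(-3) = (4 - 4)*(-3) = 0*(-3) = 0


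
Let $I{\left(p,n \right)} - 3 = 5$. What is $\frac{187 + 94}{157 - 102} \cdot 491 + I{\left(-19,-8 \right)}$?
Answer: $\frac{138411}{55} \approx 2516.6$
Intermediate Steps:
$I{\left(p,n \right)} = 8$ ($I{\left(p,n \right)} = 3 + 5 = 8$)
$\frac{187 + 94}{157 - 102} \cdot 491 + I{\left(-19,-8 \right)} = \frac{187 + 94}{157 - 102} \cdot 491 + 8 = \frac{281}{55} \cdot 491 + 8 = \frac{137971}{55} + 8 = \frac{138411}{55}$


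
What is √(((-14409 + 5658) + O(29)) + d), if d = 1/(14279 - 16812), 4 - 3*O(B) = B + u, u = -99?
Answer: I*√503900404590/7599 ≈ 93.415*I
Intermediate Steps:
O(B) = 103/3 - B/3 (O(B) = 4/3 - (B - 99)/3 = 4/3 - (-99 + B)/3 = 4/3 + (33 - B/3) = 103/3 - B/3)
d = -1/2533 (d = 1/(-2533) = -1/2533 ≈ -0.00039479)
√(((-14409 + 5658) + O(29)) + d) = √(((-14409 + 5658) + (103/3 - ⅓*29)) - 1/2533) = √((-8751 + (103/3 - 29/3)) - 1/2533) = √((-8751 + 74/3) - 1/2533) = √(-26179/3 - 1/2533) = √(-66311410/7599) = I*√503900404590/7599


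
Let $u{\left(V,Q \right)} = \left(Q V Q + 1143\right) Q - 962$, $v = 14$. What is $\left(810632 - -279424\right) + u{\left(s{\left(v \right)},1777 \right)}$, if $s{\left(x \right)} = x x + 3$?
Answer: $1116648722372$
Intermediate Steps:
$s{\left(x \right)} = 3 + x^{2}$ ($s{\left(x \right)} = x^{2} + 3 = 3 + x^{2}$)
$u{\left(V,Q \right)} = -962 + Q \left(1143 + V Q^{2}\right)$ ($u{\left(V,Q \right)} = \left(V Q^{2} + 1143\right) Q - 962 = \left(1143 + V Q^{2}\right) Q - 962 = Q \left(1143 + V Q^{2}\right) - 962 = -962 + Q \left(1143 + V Q^{2}\right)$)
$\left(810632 - -279424\right) + u{\left(s{\left(v \right)},1777 \right)} = \left(810632 - -279424\right) + \left(-962 + 1143 \cdot 1777 + \left(3 + 14^{2}\right) 1777^{3}\right) = \left(810632 + 279424\right) + \left(-962 + 2031111 + \left(3 + 196\right) 5611284433\right) = 1090056 + \left(-962 + 2031111 + 199 \cdot 5611284433\right) = 1090056 + \left(-962 + 2031111 + 1116645602167\right) = 1090056 + 1116647632316 = 1116648722372$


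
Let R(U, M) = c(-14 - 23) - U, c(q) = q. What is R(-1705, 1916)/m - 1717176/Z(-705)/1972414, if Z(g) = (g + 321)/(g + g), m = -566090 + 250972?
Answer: -7960758114363/2486172619408 ≈ -3.2020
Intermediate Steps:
m = -315118
Z(g) = (321 + g)/(2*g) (Z(g) = (321 + g)/((2*g)) = (321 + g)*(1/(2*g)) = (321 + g)/(2*g))
R(U, M) = -37 - U (R(U, M) = (-14 - 23) - U = -37 - U)
R(-1705, 1916)/m - 1717176/Z(-705)/1972414 = (-37 - 1*(-1705))/(-315118) - 1717176*(-1410/(321 - 705))/1972414 = (-37 + 1705)*(-1/315118) - 1717176/((½)*(-1/705)*(-384))*(1/1972414) = 1668*(-1/315118) - 1717176/64/235*(1/1972414) = -834/157559 - 1717176*235/64*(1/1972414) = -834/157559 - 50442045/8*1/1972414 = -834/157559 - 50442045/15779312 = -7960758114363/2486172619408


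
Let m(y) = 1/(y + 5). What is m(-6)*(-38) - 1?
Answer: 37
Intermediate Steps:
m(y) = 1/(5 + y)
m(-6)*(-38) - 1 = -38/(5 - 6) - 1 = -38/(-1) - 1 = -1*(-38) - 1 = 38 - 1 = 37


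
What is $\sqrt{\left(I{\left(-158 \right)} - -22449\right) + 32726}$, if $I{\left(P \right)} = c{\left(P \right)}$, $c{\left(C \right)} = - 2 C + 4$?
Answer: $\sqrt{55495} \approx 235.57$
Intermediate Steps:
$c{\left(C \right)} = 4 - 2 C$
$I{\left(P \right)} = 4 - 2 P$
$\sqrt{\left(I{\left(-158 \right)} - -22449\right) + 32726} = \sqrt{\left(\left(4 - -316\right) - -22449\right) + 32726} = \sqrt{\left(\left(4 + 316\right) + 22449\right) + 32726} = \sqrt{\left(320 + 22449\right) + 32726} = \sqrt{22769 + 32726} = \sqrt{55495}$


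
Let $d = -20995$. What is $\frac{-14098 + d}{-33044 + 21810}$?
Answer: $\frac{35093}{11234} \approx 3.1238$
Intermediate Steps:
$\frac{-14098 + d}{-33044 + 21810} = \frac{-14098 - 20995}{-33044 + 21810} = - \frac{35093}{-11234} = \left(-35093\right) \left(- \frac{1}{11234}\right) = \frac{35093}{11234}$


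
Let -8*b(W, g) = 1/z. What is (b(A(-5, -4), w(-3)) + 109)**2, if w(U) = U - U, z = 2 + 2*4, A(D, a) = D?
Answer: 76020961/6400 ≈ 11878.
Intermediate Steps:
z = 10 (z = 2 + 8 = 10)
w(U) = 0
b(W, g) = -1/80 (b(W, g) = -1/8/10 = -1/8*1/10 = -1/80)
(b(A(-5, -4), w(-3)) + 109)**2 = (-1/80 + 109)**2 = (8719/80)**2 = 76020961/6400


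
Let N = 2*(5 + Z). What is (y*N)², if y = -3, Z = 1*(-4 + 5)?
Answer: 1296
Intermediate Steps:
Z = 1 (Z = 1*1 = 1)
N = 12 (N = 2*(5 + 1) = 2*6 = 12)
(y*N)² = (-3*12)² = (-36)² = 1296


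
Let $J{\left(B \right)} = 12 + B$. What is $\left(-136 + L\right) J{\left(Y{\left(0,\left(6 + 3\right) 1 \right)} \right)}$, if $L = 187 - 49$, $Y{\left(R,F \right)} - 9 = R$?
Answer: $42$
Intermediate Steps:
$Y{\left(R,F \right)} = 9 + R$
$L = 138$
$\left(-136 + L\right) J{\left(Y{\left(0,\left(6 + 3\right) 1 \right)} \right)} = \left(-136 + 138\right) \left(12 + \left(9 + 0\right)\right) = 2 \left(12 + 9\right) = 2 \cdot 21 = 42$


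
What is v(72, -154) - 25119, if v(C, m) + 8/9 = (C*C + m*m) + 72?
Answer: 34669/9 ≈ 3852.1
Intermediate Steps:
v(C, m) = 640/9 + C**2 + m**2 (v(C, m) = -8/9 + ((C*C + m*m) + 72) = -8/9 + ((C**2 + m**2) + 72) = -8/9 + (72 + C**2 + m**2) = 640/9 + C**2 + m**2)
v(72, -154) - 25119 = (640/9 + 72**2 + (-154)**2) - 25119 = (640/9 + 5184 + 23716) - 25119 = 260740/9 - 25119 = 34669/9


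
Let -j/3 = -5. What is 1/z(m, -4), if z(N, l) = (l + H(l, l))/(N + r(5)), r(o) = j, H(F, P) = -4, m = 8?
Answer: -23/8 ≈ -2.8750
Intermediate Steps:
j = 15 (j = -3*(-5) = 15)
r(o) = 15
z(N, l) = (-4 + l)/(15 + N) (z(N, l) = (l - 4)/(N + 15) = (-4 + l)/(15 + N))
1/z(m, -4) = 1/((-4 - 4)/(15 + 8)) = 1/(-8/23) = -23/8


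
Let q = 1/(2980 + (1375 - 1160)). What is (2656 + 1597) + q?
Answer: 13588336/3195 ≈ 4253.0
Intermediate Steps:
q = 1/3195 (q = 1/(2980 + 215) = 1/3195 ≈ 0.00031299)
(2656 + 1597) + q = (2656 + 1597) + 1/3195 = 4253 + 1/3195 = 13588336/3195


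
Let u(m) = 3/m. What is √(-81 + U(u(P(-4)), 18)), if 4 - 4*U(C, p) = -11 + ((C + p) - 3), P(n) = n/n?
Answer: I*√327/2 ≈ 9.0416*I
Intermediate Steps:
P(n) = 1
U(C, p) = 9/2 - C/4 - p/4 (U(C, p) = 1 - (-11 + ((C + p) - 3))/4 = 1 - (-11 + (-3 + C + p))/4 = 1 - (-14 + C + p)/4 = 1 + (7/2 - C/4 - p/4) = 9/2 - C/4 - p/4)
√(-81 + U(u(P(-4)), 18)) = √(-81 + (9/2 - 3/(4*1) - ¼*18)) = √(-81 + (9/2 - 3/4 - 9/2)) = √(-81 + (9/2 - ¼*3 - 9/2)) = √(-81 + (9/2 - ¾ - 9/2)) = √(-81 - ¾) = √(-327/4) = I*√327/2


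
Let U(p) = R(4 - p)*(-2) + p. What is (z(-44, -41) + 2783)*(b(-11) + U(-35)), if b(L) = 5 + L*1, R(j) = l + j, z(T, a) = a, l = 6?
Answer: -359202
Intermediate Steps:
R(j) = 6 + j
U(p) = -20 + 3*p (U(p) = (6 + (4 - p))*(-2) + p = (10 - p)*(-2) + p = (-20 + 2*p) + p = -20 + 3*p)
b(L) = 5 + L
(z(-44, -41) + 2783)*(b(-11) + U(-35)) = (-41 + 2783)*((5 - 11) + (-20 + 3*(-35))) = 2742*(-6 + (-20 - 105)) = 2742*(-6 - 125) = 2742*(-131) = -359202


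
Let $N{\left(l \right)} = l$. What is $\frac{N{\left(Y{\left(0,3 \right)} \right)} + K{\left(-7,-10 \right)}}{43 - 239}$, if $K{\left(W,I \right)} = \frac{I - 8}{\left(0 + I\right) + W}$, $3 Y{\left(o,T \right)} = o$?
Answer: $- \frac{9}{1666} \approx -0.0054022$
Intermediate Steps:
$Y{\left(o,T \right)} = \frac{o}{3}$
$K{\left(W,I \right)} = \frac{-8 + I}{I + W}$
$\frac{N{\left(Y{\left(0,3 \right)} \right)} + K{\left(-7,-10 \right)}}{43 - 239} = \frac{\frac{1}{3} \cdot 0 + \frac{-8 - 10}{-10 - 7}}{43 - 239} = \frac{0 + \frac{1}{-17} \left(-18\right)}{-196} = \left(0 - - \frac{18}{17}\right) \left(- \frac{1}{196}\right) = \left(0 + \frac{18}{17}\right) \left(- \frac{1}{196}\right) = \frac{18}{17} \left(- \frac{1}{196}\right) = - \frac{9}{1666}$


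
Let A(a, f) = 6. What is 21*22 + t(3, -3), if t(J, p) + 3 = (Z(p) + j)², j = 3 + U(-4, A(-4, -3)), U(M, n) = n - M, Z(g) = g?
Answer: 559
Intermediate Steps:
j = 13 (j = 3 + (6 - 1*(-4)) = 3 + (6 + 4) = 3 + 10 = 13)
t(J, p) = -3 + (13 + p)² (t(J, p) = -3 + (p + 13)² = -3 + (13 + p)²)
21*22 + t(3, -3) = 21*22 + (-3 + (13 - 3)²) = 462 + (-3 + 10²) = 462 + (-3 + 100) = 462 + 97 = 559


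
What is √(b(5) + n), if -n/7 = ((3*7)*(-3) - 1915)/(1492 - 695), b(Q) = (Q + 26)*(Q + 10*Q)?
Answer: √1094066607/797 ≈ 41.501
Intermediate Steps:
b(Q) = 11*Q*(26 + Q) (b(Q) = (26 + Q)*(11*Q) = 11*Q*(26 + Q))
n = 13846/797 (n = -7*((3*7)*(-3) - 1915)/(1492 - 695) = -7*(21*(-3) - 1915)/797 = -7*(-63 - 1915)/797 = -(-13846)/797 = -7*(-1978/797) = 13846/797 ≈ 17.373)
√(b(5) + n) = √(11*5*(26 + 5) + 13846/797) = √(11*5*31 + 13846/797) = √(1705 + 13846/797) = √(1372731/797) = √1094066607/797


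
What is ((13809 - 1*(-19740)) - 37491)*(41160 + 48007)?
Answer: -351496314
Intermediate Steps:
((13809 - 1*(-19740)) - 37491)*(41160 + 48007) = ((13809 + 19740) - 37491)*89167 = (33549 - 37491)*89167 = -3942*89167 = -351496314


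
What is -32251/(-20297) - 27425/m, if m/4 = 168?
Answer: -534972553/13639584 ≈ -39.222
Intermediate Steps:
m = 672 (m = 4*168 = 672)
-32251/(-20297) - 27425/m = -32251/(-20297) - 27425/672 = -32251*(-1/20297) - 27425*1/672 = 32251/20297 - 27425/672 = -534972553/13639584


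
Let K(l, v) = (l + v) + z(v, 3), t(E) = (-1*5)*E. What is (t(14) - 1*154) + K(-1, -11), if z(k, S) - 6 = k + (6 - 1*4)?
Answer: -239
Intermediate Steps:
z(k, S) = 8 + k (z(k, S) = 6 + (k + (6 - 1*4)) = 6 + (k + (6 - 4)) = 6 + (k + 2) = 6 + (2 + k) = 8 + k)
t(E) = -5*E
K(l, v) = 8 + l + 2*v (K(l, v) = (l + v) + (8 + v) = 8 + l + 2*v)
(t(14) - 1*154) + K(-1, -11) = (-5*14 - 1*154) + (8 - 1 + 2*(-11)) = (-70 - 154) + (8 - 1 - 22) = -224 - 15 = -239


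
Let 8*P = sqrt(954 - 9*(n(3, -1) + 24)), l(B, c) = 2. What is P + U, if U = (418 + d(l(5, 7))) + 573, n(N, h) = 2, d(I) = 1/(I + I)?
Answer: 3965/4 + 3*sqrt(5)/2 ≈ 994.60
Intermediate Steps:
d(I) = 1/(2*I)
P = 3*sqrt(5)/2 (P = sqrt(954 - 9*(2 + 24))/8 = sqrt(954 - 9*26)/8 = sqrt(954 - 234)/8 = sqrt(720)/8 = (12*sqrt(5))/8 = 3*sqrt(5)/2 ≈ 3.3541)
U = 3965/4 (U = (418 + (1/2)/2) + 573 = (418 + (1/2)*(1/2)) + 573 = (418 + 1/4) + 573 = 1673/4 + 573 = 3965/4 ≈ 991.25)
P + U = 3*sqrt(5)/2 + 3965/4 = 3965/4 + 3*sqrt(5)/2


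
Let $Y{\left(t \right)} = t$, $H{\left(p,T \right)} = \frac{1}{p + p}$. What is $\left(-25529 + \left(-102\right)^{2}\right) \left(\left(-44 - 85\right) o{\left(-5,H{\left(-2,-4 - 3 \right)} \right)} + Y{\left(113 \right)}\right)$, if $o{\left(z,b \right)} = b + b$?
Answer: $- \frac{5369375}{2} \approx -2.6847 \cdot 10^{6}$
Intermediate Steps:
$H{\left(p,T \right)} = \frac{1}{2 p}$
$o{\left(z,b \right)} = 2 b$
$\left(-25529 + \left(-102\right)^{2}\right) \left(\left(-44 - 85\right) o{\left(-5,H{\left(-2,-4 - 3 \right)} \right)} + Y{\left(113 \right)}\right) = \left(-25529 + \left(-102\right)^{2}\right) \left(\left(-44 - 85\right) 2 \frac{1}{2 \left(-2\right)} + 113\right) = \left(-25529 + 10404\right) \left(- 129 \cdot 2 \cdot \frac{1}{2} \left(- \frac{1}{2}\right) + 113\right) = - 15125 \left(- 129 \cdot 2 \left(- \frac{1}{4}\right) + 113\right) = - 15125 \left(\left(-129\right) \left(- \frac{1}{2}\right) + 113\right) = - 15125 \left(\frac{129}{2} + 113\right) = \left(-15125\right) \frac{355}{2} = - \frac{5369375}{2}$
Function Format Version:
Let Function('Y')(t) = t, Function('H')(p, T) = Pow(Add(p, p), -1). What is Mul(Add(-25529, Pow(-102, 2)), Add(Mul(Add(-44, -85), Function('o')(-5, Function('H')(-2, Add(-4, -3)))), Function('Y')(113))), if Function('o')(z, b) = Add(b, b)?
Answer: Rational(-5369375, 2) ≈ -2.6847e+6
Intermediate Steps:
Function('H')(p, T) = Mul(Rational(1, 2), Pow(p, -1)) (Function('H')(p, T) = Pow(Mul(2, p), -1) = Mul(Rational(1, 2), Pow(p, -1)))
Function('o')(z, b) = Mul(2, b)
Mul(Add(-25529, Pow(-102, 2)), Add(Mul(Add(-44, -85), Function('o')(-5, Function('H')(-2, Add(-4, -3)))), Function('Y')(113))) = Mul(Add(-25529, Pow(-102, 2)), Add(Mul(Add(-44, -85), Mul(2, Mul(Rational(1, 2), Pow(-2, -1)))), 113)) = Mul(Add(-25529, 10404), Add(Mul(-129, Mul(2, Mul(Rational(1, 2), Rational(-1, 2)))), 113)) = Mul(-15125, Add(Mul(-129, Mul(2, Rational(-1, 4))), 113)) = Mul(-15125, Add(Mul(-129, Rational(-1, 2)), 113)) = Mul(-15125, Add(Rational(129, 2), 113)) = Mul(-15125, Rational(355, 2)) = Rational(-5369375, 2)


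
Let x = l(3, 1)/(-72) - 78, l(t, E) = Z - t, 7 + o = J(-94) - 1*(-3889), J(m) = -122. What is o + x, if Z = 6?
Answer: 88367/24 ≈ 3682.0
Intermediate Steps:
o = 3760 (o = -7 + (-122 - 1*(-3889)) = -7 + (-122 + 3889) = -7 + 3767 = 3760)
l(t, E) = 6 - t
x = -1873/24 (x = (6 - 1*3)/(-72) - 78 = (6 - 3)*(-1/72) - 78 = 3*(-1/72) - 78 = -1/24 - 78 = -1873/24 ≈ -78.042)
o + x = 3760 - 1873/24 = 88367/24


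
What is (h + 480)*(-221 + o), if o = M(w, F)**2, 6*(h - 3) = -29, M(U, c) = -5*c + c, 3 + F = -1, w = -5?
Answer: 100415/6 ≈ 16736.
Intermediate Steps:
F = -4 (F = -3 - 1 = -4)
M(U, c) = -4*c
h = -11/6 (h = 3 + (1/6)*(-29) = 3 - 29/6 = -11/6 ≈ -1.8333)
o = 256 (o = (-4*(-4))**2 = 16**2 = 256)
(h + 480)*(-221 + o) = (-11/6 + 480)*(-221 + 256) = (2869/6)*35 = 100415/6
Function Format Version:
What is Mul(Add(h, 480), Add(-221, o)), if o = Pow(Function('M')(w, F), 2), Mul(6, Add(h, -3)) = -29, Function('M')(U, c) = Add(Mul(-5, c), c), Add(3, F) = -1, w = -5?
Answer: Rational(100415, 6) ≈ 16736.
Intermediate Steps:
F = -4 (F = Add(-3, -1) = -4)
Function('M')(U, c) = Mul(-4, c)
h = Rational(-11, 6) (h = Add(3, Mul(Rational(1, 6), -29)) = Add(3, Rational(-29, 6)) = Rational(-11, 6) ≈ -1.8333)
o = 256 (o = Pow(Mul(-4, -4), 2) = Pow(16, 2) = 256)
Mul(Add(h, 480), Add(-221, o)) = Mul(Add(Rational(-11, 6), 480), Add(-221, 256)) = Mul(Rational(2869, 6), 35) = Rational(100415, 6)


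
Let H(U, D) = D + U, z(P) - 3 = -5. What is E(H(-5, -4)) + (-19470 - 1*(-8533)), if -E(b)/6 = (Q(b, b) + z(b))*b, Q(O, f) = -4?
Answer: -11261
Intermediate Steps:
z(P) = -2 (z(P) = 3 - 5 = -2)
E(b) = 36*b (E(b) = -6*(-4 - 2)*b = -(-36)*b = 36*b)
E(H(-5, -4)) + (-19470 - 1*(-8533)) = 36*(-4 - 5) + (-19470 - 1*(-8533)) = 36*(-9) + (-19470 + 8533) = -324 - 10937 = -11261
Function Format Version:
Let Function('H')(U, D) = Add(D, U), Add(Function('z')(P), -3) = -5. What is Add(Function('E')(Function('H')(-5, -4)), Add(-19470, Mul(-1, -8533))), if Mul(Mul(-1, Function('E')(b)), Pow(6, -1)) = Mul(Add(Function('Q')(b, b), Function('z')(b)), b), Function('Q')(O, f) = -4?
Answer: -11261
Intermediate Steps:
Function('z')(P) = -2 (Function('z')(P) = Add(3, -5) = -2)
Function('E')(b) = Mul(36, b) (Function('E')(b) = Mul(-6, Mul(Add(-4, -2), b)) = Mul(-6, Mul(-6, b)) = Mul(36, b))
Add(Function('E')(Function('H')(-5, -4)), Add(-19470, Mul(-1, -8533))) = Add(Mul(36, Add(-4, -5)), Add(-19470, Mul(-1, -8533))) = Add(Mul(36, -9), Add(-19470, 8533)) = Add(-324, -10937) = -11261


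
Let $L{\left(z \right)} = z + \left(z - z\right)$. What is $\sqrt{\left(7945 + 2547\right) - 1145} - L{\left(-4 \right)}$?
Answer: $4 + \sqrt{9347} \approx 100.68$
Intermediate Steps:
$L{\left(z \right)} = z$ ($L{\left(z \right)} = z + 0 = z$)
$\sqrt{\left(7945 + 2547\right) - 1145} - L{\left(-4 \right)} = \sqrt{\left(7945 + 2547\right) - 1145} - -4 = \sqrt{10492 - 1145} + 4 = \sqrt{9347} + 4 = 4 + \sqrt{9347}$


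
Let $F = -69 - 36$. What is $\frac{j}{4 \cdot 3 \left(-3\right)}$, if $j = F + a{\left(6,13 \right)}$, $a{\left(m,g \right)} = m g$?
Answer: $\frac{3}{4} \approx 0.75$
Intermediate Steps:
$a{\left(m,g \right)} = g m$
$F = -105$
$j = -27$ ($j = -105 + 13 \cdot 6 = -105 + 78 = -27$)
$\frac{j}{4 \cdot 3 \left(-3\right)} = - \frac{27}{4 \cdot 3 \left(-3\right)} = - \frac{27}{12 \left(-3\right)} = - \frac{27}{-36} = \left(-27\right) \left(- \frac{1}{36}\right) = \frac{3}{4}$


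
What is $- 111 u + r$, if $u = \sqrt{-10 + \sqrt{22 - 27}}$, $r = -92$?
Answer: $-92 - 111 \sqrt{-10 + i \sqrt{5}} \approx -131.0 - 353.17 i$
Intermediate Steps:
$u = \sqrt{-10 + i \sqrt{5}}$ ($u = \sqrt{-10 + \sqrt{-5}} = \sqrt{-10 + i \sqrt{5}} \approx 0.35139 + 3.1817 i$)
$- 111 u + r = - 111 \sqrt{-10 + i \sqrt{5}} - 92 = -92 - 111 \sqrt{-10 + i \sqrt{5}}$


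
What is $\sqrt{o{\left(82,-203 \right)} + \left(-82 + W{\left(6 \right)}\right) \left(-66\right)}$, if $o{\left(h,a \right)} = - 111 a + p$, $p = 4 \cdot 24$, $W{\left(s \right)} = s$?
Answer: $\sqrt{27645} \approx 166.27$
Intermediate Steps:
$p = 96$
$o{\left(h,a \right)} = 96 - 111 a$ ($o{\left(h,a \right)} = - 111 a + 96 = 96 - 111 a$)
$\sqrt{o{\left(82,-203 \right)} + \left(-82 + W{\left(6 \right)}\right) \left(-66\right)} = \sqrt{\left(96 - -22533\right) + \left(-82 + 6\right) \left(-66\right)} = \sqrt{\left(96 + 22533\right) - -5016} = \sqrt{22629 + 5016} = \sqrt{27645}$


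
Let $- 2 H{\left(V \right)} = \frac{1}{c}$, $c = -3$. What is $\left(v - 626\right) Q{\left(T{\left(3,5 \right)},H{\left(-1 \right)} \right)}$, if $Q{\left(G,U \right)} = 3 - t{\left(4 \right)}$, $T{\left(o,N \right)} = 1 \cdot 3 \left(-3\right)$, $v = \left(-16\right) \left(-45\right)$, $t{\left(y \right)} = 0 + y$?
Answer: $-94$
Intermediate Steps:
$H{\left(V \right)} = \frac{1}{6}$ ($H{\left(V \right)} = - \frac{1}{2 \left(-3\right)} = \left(- \frac{1}{2}\right) \left(- \frac{1}{3}\right) = \frac{1}{6}$)
$t{\left(y \right)} = y$
$v = 720$
$T{\left(o,N \right)} = -9$ ($T{\left(o,N \right)} = 3 \left(-3\right) = -9$)
$Q{\left(G,U \right)} = -1$ ($Q{\left(G,U \right)} = 3 - 4 = -1$)
$\left(v - 626\right) Q{\left(T{\left(3,5 \right)},H{\left(-1 \right)} \right)} = \left(720 - 626\right) \left(-1\right) = 94 \left(-1\right) = -94$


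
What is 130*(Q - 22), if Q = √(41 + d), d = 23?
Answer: -1820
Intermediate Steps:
Q = 8 (Q = √(41 + 23) = √64 = 8)
130*(Q - 22) = 130*(8 - 22) = 130*(-14) = -1820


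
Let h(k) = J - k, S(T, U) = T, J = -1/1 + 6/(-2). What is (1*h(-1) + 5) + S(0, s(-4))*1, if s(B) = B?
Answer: 2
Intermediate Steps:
J = -4 (J = -1*1 + 6*(-½) = -1 - 3 = -4)
h(k) = -4 - k
(1*h(-1) + 5) + S(0, s(-4))*1 = (1*(-4 - 1*(-1)) + 5) + 0*1 = (1*(-4 + 1) + 5) + 0 = (1*(-3) + 5) + 0 = (-3 + 5) + 0 = 2 + 0 = 2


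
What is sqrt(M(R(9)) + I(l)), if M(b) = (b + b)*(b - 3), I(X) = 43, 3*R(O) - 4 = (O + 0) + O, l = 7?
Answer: sqrt(959)/3 ≈ 10.323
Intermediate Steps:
R(O) = 4/3 + 2*O/3 (R(O) = 4/3 + ((O + 0) + O)/3 = 4/3 + (O + O)/3 = 4/3 + (2*O)/3 = 4/3 + 2*O/3)
M(b) = 2*b*(-3 + b) (M(b) = (2*b)*(-3 + b) = 2*b*(-3 + b))
sqrt(M(R(9)) + I(l)) = sqrt(2*(4/3 + (2/3)*9)*(-3 + (4/3 + (2/3)*9)) + 43) = sqrt(2*(4/3 + 6)*(-3 + (4/3 + 6)) + 43) = sqrt(2*(22/3)*(-3 + 22/3) + 43) = sqrt(2*(22/3)*(13/3) + 43) = sqrt(572/9 + 43) = sqrt(959/9) = sqrt(959)/3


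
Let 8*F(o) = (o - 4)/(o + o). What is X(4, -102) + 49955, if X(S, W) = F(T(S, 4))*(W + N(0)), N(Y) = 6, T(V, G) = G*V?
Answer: 99901/2 ≈ 49951.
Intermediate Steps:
F(o) = (-4 + o)/(16*o) (F(o) = ((o - 4)/(o + o))/8 = ((-4 + o)/((2*o)))/8 = ((-4 + o)*(1/(2*o)))/8 = ((-4 + o)/(2*o))/8 = (-4 + o)/(16*o))
X(S, W) = (-4 + 4*S)*(6 + W)/(64*S) (X(S, W) = ((-4 + 4*S)/(16*((4*S))))*(W + 6) = ((1/(4*S))*(-4 + 4*S)/16)*(6 + W) = ((-4 + 4*S)/(64*S))*(6 + W) = (-4 + 4*S)*(6 + W)/(64*S))
X(4, -102) + 49955 = (1/16)*(-1 + 4)*(6 - 102)/4 + 49955 = (1/16)*(1/4)*3*(-96) + 49955 = -9/2 + 49955 = 99901/2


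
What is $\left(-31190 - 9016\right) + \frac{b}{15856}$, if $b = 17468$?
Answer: $- \frac{159372217}{3964} \approx -40205.0$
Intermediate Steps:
$\left(-31190 - 9016\right) + \frac{b}{15856} = \left(-31190 - 9016\right) + \frac{17468}{15856} = -40206 + 17468 \cdot \frac{1}{15856} = -40206 + \frac{4367}{3964} = - \frac{159372217}{3964}$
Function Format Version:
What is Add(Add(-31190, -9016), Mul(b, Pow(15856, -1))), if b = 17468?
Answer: Rational(-159372217, 3964) ≈ -40205.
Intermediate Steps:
Add(Add(-31190, -9016), Mul(b, Pow(15856, -1))) = Add(Add(-31190, -9016), Mul(17468, Pow(15856, -1))) = Add(-40206, Mul(17468, Rational(1, 15856))) = Add(-40206, Rational(4367, 3964)) = Rational(-159372217, 3964)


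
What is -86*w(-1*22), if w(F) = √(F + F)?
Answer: -172*I*√11 ≈ -570.46*I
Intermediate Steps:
w(F) = √2*√F (w(F) = √(2*F) = √2*√F)
-86*w(-1*22) = -86*√2*√(-1*22) = -86*√2*√(-22) = -86*√2*I*√22 = -172*I*√11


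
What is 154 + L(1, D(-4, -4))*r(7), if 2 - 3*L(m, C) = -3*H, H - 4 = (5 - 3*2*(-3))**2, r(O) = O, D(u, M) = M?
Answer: 11669/3 ≈ 3889.7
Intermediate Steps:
H = 533 (H = 4 + (5 - 3*2*(-3))**2 = 4 + (5 - 6*(-3))**2 = 4 + (5 + 18)**2 = 4 + 23**2 = 4 + 529 = 533)
L(m, C) = 1601/3 (L(m, C) = 2/3 - (-1)*533 = 2/3 - 1/3*(-1599) = 2/3 + 533 = 1601/3)
154 + L(1, D(-4, -4))*r(7) = 154 + (1601/3)*7 = 154 + 11207/3 = 11669/3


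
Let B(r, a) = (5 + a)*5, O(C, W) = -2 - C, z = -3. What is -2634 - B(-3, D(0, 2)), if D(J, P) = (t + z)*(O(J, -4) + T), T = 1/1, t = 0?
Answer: -2674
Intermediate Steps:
T = 1
D(J, P) = 3 + 3*J (D(J, P) = (0 - 3)*((-2 - J) + 1) = -3*(-1 - J) = 3 + 3*J)
B(r, a) = 25 + 5*a
-2634 - B(-3, D(0, 2)) = -2634 - (25 + 5*(3 + 3*0)) = -2634 - (25 + 5*(3 + 0)) = -2634 - (25 + 5*3) = -2634 - (25 + 15) = -2634 - 1*40 = -2634 - 40 = -2674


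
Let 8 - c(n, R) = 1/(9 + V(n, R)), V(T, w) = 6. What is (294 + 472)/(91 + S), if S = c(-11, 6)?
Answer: 5745/742 ≈ 7.7426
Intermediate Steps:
c(n, R) = 119/15 (c(n, R) = 8 - 1/(9 + 6) = 8 - 1/15 = 119/15)
S = 119/15 ≈ 7.9333
(294 + 472)/(91 + S) = (294 + 472)/(91 + 119/15) = 766/(1484/15) = 766*(15/1484) = 5745/742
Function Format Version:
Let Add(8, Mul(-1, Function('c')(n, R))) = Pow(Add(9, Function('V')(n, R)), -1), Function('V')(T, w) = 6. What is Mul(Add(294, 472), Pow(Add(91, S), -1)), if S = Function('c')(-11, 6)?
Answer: Rational(5745, 742) ≈ 7.7426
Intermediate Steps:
Function('c')(n, R) = Rational(119, 15) (Function('c')(n, R) = Add(8, Mul(-1, Pow(Add(9, 6), -1))) = Add(8, Mul(-1, Pow(15, -1))) = Add(8, Mul(-1, Rational(1, 15))) = Add(8, Rational(-1, 15)) = Rational(119, 15))
S = Rational(119, 15) ≈ 7.9333
Mul(Add(294, 472), Pow(Add(91, S), -1)) = Mul(Add(294, 472), Pow(Add(91, Rational(119, 15)), -1)) = Mul(766, Pow(Rational(1484, 15), -1)) = Mul(766, Rational(15, 1484)) = Rational(5745, 742)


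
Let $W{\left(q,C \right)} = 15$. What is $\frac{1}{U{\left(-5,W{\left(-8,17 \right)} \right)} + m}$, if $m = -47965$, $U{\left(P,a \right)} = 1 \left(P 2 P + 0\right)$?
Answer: $- \frac{1}{47915} \approx -2.087 \cdot 10^{-5}$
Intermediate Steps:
$U{\left(P,a \right)} = 2 P^{2}$ ($U{\left(P,a \right)} = 1 \left(2 P P + 0\right) = 1 \left(2 P^{2} + 0\right) = 1 \cdot 2 P^{2} = 2 P^{2}$)
$\frac{1}{U{\left(-5,W{\left(-8,17 \right)} \right)} + m} = \frac{1}{2 \left(-5\right)^{2} - 47965} = \frac{1}{2 \cdot 25 - 47965} = \frac{1}{50 - 47965} = \frac{1}{-47915} = - \frac{1}{47915}$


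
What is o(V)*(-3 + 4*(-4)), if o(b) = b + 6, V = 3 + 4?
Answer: -247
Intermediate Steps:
V = 7
o(b) = 6 + b
o(V)*(-3 + 4*(-4)) = (6 + 7)*(-3 + 4*(-4)) = 13*(-3 - 16) = 13*(-19) = -247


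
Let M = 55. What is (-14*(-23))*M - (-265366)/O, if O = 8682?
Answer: 77011793/4341 ≈ 17741.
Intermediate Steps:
(-14*(-23))*M - (-265366)/O = -14*(-23)*55 - (-265366)/8682 = 322*55 - (-265366)/8682 = 17710 - 1*(-132683/4341) = 17710 + 132683/4341 = 77011793/4341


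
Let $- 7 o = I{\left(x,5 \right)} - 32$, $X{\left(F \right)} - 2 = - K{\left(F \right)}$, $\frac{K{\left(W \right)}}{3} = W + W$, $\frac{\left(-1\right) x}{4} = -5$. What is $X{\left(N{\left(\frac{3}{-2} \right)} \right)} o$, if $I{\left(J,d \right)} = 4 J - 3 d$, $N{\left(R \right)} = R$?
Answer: $- \frac{363}{7} \approx -51.857$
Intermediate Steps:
$x = 20$ ($x = \left(-4\right) \left(-5\right) = 20$)
$K{\left(W \right)} = 6 W$ ($K{\left(W \right)} = 3 \left(W + W\right) = 3 \cdot 2 W = 6 W$)
$I{\left(J,d \right)} = - 3 d + 4 J$
$X{\left(F \right)} = 2 - 6 F$
$o = - \frac{33}{7}$ ($o = - \frac{\left(\left(-3\right) 5 + 4 \cdot 20\right) - 32}{7} = - \frac{\left(-15 + 80\right) - 32}{7} = - \frac{65 - 32}{7} = \left(- \frac{1}{7}\right) 33 = - \frac{33}{7} \approx -4.7143$)
$X{\left(N{\left(\frac{3}{-2} \right)} \right)} o = \left(2 - 6 \frac{3}{-2}\right) \left(- \frac{33}{7}\right) = \left(2 - 6 \cdot 3 \left(- \frac{1}{2}\right)\right) \left(- \frac{33}{7}\right) = \left(2 - -9\right) \left(- \frac{33}{7}\right) = \left(2 + 9\right) \left(- \frac{33}{7}\right) = 11 \left(- \frac{33}{7}\right) = - \frac{363}{7}$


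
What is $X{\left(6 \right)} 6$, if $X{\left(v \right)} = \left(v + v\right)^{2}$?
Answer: $864$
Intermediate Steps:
$X{\left(v \right)} = 4 v^{2}$ ($X{\left(v \right)} = \left(2 v\right)^{2} = 4 v^{2}$)
$X{\left(6 \right)} 6 = 4 \cdot 6^{2} \cdot 6 = 4 \cdot 36 \cdot 6 = 144 \cdot 6 = 864$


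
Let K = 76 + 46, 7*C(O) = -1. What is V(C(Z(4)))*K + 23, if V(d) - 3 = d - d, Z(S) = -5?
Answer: 389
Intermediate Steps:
C(O) = -⅐ (C(O) = (⅐)*(-1) = -⅐)
V(d) = 3 (V(d) = 3 + (d - d) = 3 + 0 = 3)
K = 122
V(C(Z(4)))*K + 23 = 3*122 + 23 = 366 + 23 = 389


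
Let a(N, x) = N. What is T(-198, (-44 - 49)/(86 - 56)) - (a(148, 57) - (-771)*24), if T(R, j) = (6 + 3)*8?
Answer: -18580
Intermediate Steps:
T(R, j) = 72 (T(R, j) = 9*8 = 72)
T(-198, (-44 - 49)/(86 - 56)) - (a(148, 57) - (-771)*24) = 72 - (148 - (-771)*24) = 72 - (148 - 1*(-18504)) = 72 - (148 + 18504) = 72 - 1*18652 = 72 - 18652 = -18580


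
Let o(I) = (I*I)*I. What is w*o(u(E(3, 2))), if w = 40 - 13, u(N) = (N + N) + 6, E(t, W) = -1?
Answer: 1728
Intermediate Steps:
u(N) = 6 + 2*N (u(N) = 2*N + 6 = 6 + 2*N)
w = 27
o(I) = I**3 (o(I) = I**2*I = I**3)
w*o(u(E(3, 2))) = 27*(6 + 2*(-1))**3 = 27*(6 - 2)**3 = 27*4**3 = 27*64 = 1728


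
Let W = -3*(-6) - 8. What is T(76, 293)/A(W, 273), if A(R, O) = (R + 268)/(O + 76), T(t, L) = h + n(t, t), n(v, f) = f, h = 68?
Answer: 25128/139 ≈ 180.78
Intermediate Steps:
W = 10 (W = 18 - 8 = 10)
T(t, L) = 68 + t
A(R, O) = (268 + R)/(76 + O)
T(76, 293)/A(W, 273) = (68 + 76)/(((268 + 10)/(76 + 273))) = 144/((278/349)) = 144/(((1/349)*278)) = 144/(278/349) = 144*(349/278) = 25128/139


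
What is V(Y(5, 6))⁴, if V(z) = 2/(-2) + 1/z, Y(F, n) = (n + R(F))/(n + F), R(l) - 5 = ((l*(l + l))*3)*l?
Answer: 316406250000/335381132641 ≈ 0.94342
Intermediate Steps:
R(l) = 5 + 6*l³ (R(l) = 5 + ((l*(l + l))*3)*l = 5 + ((l*(2*l))*3)*l = 5 + ((2*l²)*3)*l = 5 + (6*l²)*l = 5 + 6*l³)
Y(F, n) = (5 + n + 6*F³)/(F + n) (Y(F, n) = (n + (5 + 6*F³))/(n + F) = (5 + n + 6*F³)/(F + n))
V(z) = -1 + 1/z (V(z) = 2*(-½) + 1/z = -1 + 1/z)
V(Y(5, 6))⁴ = ((1 - (5 + 6 + 6*5³)/(5 + 6))/(((5 + 6 + 6*5³)/(5 + 6))))⁴ = ((1 - (5 + 6 + 6*125)/11)/(((5 + 6 + 6*125)/11)))⁴ = ((1 - (5 + 6 + 750)/11)/(((5 + 6 + 750)/11)))⁴ = ((1 - 761/11)/(((1/11)*761)))⁴ = ((1 - 1*761/11)/(761/11))⁴ = (11*(1 - 761/11)/761)⁴ = ((11/761)*(-750/11))⁴ = (-750/761)⁴ = 316406250000/335381132641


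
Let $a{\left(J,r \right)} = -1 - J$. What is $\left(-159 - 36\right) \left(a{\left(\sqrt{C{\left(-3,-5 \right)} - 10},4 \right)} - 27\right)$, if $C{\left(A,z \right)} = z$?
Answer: $5460 + 195 i \sqrt{15} \approx 5460.0 + 755.23 i$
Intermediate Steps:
$\left(-159 - 36\right) \left(a{\left(\sqrt{C{\left(-3,-5 \right)} - 10},4 \right)} - 27\right) = \left(-159 - 36\right) \left(\left(-1 - \sqrt{-5 - 10}\right) - 27\right) = - 195 \left(\left(-1 - \sqrt{-15}\right) - 27\right) = - 195 \left(\left(-1 - i \sqrt{15}\right) - 27\right) = - 195 \left(-28 - i \sqrt{15}\right) = 5460 + 195 i \sqrt{15}$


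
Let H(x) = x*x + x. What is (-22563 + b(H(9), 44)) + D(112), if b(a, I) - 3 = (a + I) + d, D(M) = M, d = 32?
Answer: -22282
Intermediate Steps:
H(x) = x + x² (H(x) = x² + x = x + x²)
b(a, I) = 35 + I + a (b(a, I) = 3 + ((a + I) + 32) = 3 + ((I + a) + 32) = 3 + (32 + I + a) = 35 + I + a)
(-22563 + b(H(9), 44)) + D(112) = (-22563 + (35 + 44 + 9*(1 + 9))) + 112 = (-22563 + (35 + 44 + 9*10)) + 112 = (-22563 + (35 + 44 + 90)) + 112 = (-22563 + 169) + 112 = -22394 + 112 = -22282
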